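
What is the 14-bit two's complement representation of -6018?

1. Binary of +6018:  01011110000010
2. Invert bits:     10100001111101
3. Add 1:           10100001111110

Answer: 10100001111110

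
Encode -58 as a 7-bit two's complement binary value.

1. Binary of +58:  0111010
2. Invert bits:     1000101
3. Add 1:           1000110

Answer: 1000110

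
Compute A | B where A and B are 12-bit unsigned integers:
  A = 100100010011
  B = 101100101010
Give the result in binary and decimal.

Apply | to each column (1 where either bit is 1):
  100100010011
| 101100101010
--------------
  101100111011

Answer: 101100111011 (2875)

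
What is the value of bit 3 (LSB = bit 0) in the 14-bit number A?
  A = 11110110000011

Bit 3 is the 4th from the right.
  11110110000011
            ^
That bit is 0.

Answer: 0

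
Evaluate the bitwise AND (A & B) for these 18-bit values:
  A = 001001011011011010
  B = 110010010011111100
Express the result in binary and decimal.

Apply & to each column (1 only where both bits are 1):
  001001011011011010
& 110010010011111100
--------------------
  000000010011011000

Answer: 000000010011011000 (1240)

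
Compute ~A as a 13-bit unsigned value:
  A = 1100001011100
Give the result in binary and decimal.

Flip each bit (0->1, 1->0):
  1100001011100
  0011110100011

Answer: 0011110100011 (1955)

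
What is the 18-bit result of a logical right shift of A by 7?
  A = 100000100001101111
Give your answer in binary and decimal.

Logical shift right by 7: drop the bottom 7 bit(s), prepend 7 zero(s) on the left.
  100000100001101111  ->  keep [10000010000], discard [1101111], prepend 0000000
= 000000010000010000

Answer: 000000010000010000 (1040)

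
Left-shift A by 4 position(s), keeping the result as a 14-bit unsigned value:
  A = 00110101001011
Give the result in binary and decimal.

Shift left by 4: drop the top 4 bit(s), append 4 zero(s) on the right.
  00110101001011  ->  discard [0011], keep [0101001011], append 0000
= 01010010110000

Answer: 01010010110000 (5296)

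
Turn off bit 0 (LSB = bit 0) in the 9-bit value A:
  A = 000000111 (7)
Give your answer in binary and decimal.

Mask = ~(1 << 0) = 111111110
Bit 0 of A is 1, so AND-ing with the mask clears it to 0.
  000000111
& 111111110
-----------
  000000110

Answer: 000000110 (6)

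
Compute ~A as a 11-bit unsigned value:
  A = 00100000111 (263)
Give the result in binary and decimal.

Flip each bit (0->1, 1->0):
  00100000111
  11011111000

Answer: 11011111000 (1784)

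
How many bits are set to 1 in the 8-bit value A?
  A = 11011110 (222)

11011110
1-bits at positions (from bit 0 = LSB): 1, 2, 3, 4, 6, 7
Count = 6

Answer: 6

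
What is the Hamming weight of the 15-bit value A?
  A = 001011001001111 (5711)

001011001001111
1-bits at positions (from bit 0 = LSB): 0, 1, 2, 3, 6, 9, 10, 12
Count = 8

Answer: 8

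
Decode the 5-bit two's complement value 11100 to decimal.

MSB is 1, so the value is negative. Find the magnitude:
1. Invert bits:  00011
2. Add 1:        00100  = 4
3. Apply sign:   -4

Answer: -4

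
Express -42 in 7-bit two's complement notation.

1. Binary of +42:  0101010
2. Invert bits:     1010101
3. Add 1:           1010110

Answer: 1010110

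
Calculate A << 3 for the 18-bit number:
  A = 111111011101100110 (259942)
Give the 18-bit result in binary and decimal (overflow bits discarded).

Shift left by 3: drop the top 3 bit(s), append 3 zero(s) on the right.
  111111011101100110  ->  discard [111], keep [111011101100110], append 000
= 111011101100110000

Answer: 111011101100110000 (244528)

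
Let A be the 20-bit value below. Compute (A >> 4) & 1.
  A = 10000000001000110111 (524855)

Bit 4 is the 5th from the right.
  10000000001000110111
                 ^
That bit is 1.

Answer: 1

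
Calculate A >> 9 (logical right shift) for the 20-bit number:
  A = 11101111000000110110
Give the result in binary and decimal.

Logical shift right by 9: drop the bottom 9 bit(s), prepend 9 zero(s) on the left.
  11101111000000110110  ->  keep [11101111000], discard [000110110], prepend 000000000
= 00000000011101111000

Answer: 00000000011101111000 (1912)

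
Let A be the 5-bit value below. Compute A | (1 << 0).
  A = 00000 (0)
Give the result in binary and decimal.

Mask = 1 << 0 = 00001
Bit 0 of A is 0, so OR-ing with the mask flips it to 1.
  00000
| 00001
-------
  00001

Answer: 00001 (1)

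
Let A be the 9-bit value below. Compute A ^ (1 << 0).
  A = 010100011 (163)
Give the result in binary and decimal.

Mask = 1 << 0 = 000000001
Bit 0 of A is 1; XOR with the mask flips it to 0.
  010100011
^ 000000001
-----------
  010100010

Answer: 010100010 (162)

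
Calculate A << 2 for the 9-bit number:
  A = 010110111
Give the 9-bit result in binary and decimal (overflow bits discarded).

Shift left by 2: drop the top 2 bit(s), append 2 zero(s) on the right.
  010110111  ->  discard [01], keep [0110111], append 00
= 011011100

Answer: 011011100 (220)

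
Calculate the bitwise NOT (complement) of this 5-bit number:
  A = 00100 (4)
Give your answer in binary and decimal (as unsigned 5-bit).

Flip each bit (0->1, 1->0):
  00100
  11011

Answer: 11011 (27)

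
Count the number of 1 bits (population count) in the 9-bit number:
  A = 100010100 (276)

100010100
1-bits at positions (from bit 0 = LSB): 2, 4, 8
Count = 3

Answer: 3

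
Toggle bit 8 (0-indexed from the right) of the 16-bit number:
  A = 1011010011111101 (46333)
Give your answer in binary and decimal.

Mask = 1 << 8 = 0000000100000000
Bit 8 of A is 0; XOR with the mask flips it to 1.
  1011010011111101
^ 0000000100000000
------------------
  1011010111111101

Answer: 1011010111111101 (46589)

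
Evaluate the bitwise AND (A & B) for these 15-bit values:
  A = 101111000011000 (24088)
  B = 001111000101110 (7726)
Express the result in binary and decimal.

Apply & to each column (1 only where both bits are 1):
  101111000011000
& 001111000101110
-----------------
  001111000001000

Answer: 001111000001000 (7688)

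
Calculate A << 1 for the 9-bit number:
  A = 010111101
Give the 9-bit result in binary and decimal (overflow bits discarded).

Shift left by 1: drop the top 1 bit(s), append 1 zero(s) on the right.
  010111101  ->  discard [0], keep [10111101], append 0
= 101111010

Answer: 101111010 (378)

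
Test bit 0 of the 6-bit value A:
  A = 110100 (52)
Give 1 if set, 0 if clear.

Bit 0 is the 1st from the right.
  110100
       ^
That bit is 0.

Answer: 0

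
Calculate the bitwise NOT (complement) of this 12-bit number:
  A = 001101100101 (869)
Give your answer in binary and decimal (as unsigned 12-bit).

Flip each bit (0->1, 1->0):
  001101100101
  110010011010

Answer: 110010011010 (3226)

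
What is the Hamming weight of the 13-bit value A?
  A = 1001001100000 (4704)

1001001100000
1-bits at positions (from bit 0 = LSB): 5, 6, 9, 12
Count = 4

Answer: 4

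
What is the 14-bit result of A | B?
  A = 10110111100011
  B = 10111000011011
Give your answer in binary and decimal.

Apply | to each column (1 where either bit is 1):
  10110111100011
| 10111000011011
----------------
  10111111111011

Answer: 10111111111011 (12283)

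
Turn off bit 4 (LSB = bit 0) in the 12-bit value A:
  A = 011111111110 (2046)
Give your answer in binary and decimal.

Mask = ~(1 << 4) = 111111101111
Bit 4 of A is 1, so AND-ing with the mask clears it to 0.
  011111111110
& 111111101111
--------------
  011111101110

Answer: 011111101110 (2030)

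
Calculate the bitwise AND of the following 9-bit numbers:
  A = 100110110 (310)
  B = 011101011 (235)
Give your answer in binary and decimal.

Apply & to each column (1 only where both bits are 1):
  100110110
& 011101011
-----------
  000100010

Answer: 000100010 (34)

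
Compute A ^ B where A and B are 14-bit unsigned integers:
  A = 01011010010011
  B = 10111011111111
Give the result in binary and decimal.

Apply ^ to each column (1 where bits differ):
  01011010010011
^ 10111011111111
----------------
  11100001101100

Answer: 11100001101100 (14444)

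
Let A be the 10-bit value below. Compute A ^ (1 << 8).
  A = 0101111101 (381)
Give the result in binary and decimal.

Mask = 1 << 8 = 0100000000
Bit 8 of A is 1; XOR with the mask flips it to 0.
  0101111101
^ 0100000000
------------
  0001111101

Answer: 0001111101 (125)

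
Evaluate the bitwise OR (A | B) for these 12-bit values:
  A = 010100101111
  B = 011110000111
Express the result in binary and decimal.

Apply | to each column (1 where either bit is 1):
  010100101111
| 011110000111
--------------
  011110101111

Answer: 011110101111 (1967)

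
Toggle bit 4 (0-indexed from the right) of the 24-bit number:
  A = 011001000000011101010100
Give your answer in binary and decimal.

Mask = 1 << 4 = 000000000000000000010000
Bit 4 of A is 1; XOR with the mask flips it to 0.
  011001000000011101010100
^ 000000000000000000010000
--------------------------
  011001000000011101000100

Answer: 011001000000011101000100 (6555460)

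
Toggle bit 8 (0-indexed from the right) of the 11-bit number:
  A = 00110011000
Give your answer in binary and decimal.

Mask = 1 << 8 = 00100000000
Bit 8 of A is 1; XOR with the mask flips it to 0.
  00110011000
^ 00100000000
-------------
  00010011000

Answer: 00010011000 (152)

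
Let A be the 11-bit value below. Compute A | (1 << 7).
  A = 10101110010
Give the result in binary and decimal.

Mask = 1 << 7 = 00010000000
Bit 7 of A is 0, so OR-ing with the mask flips it to 1.
  10101110010
| 00010000000
-------------
  10111110010

Answer: 10111110010 (1522)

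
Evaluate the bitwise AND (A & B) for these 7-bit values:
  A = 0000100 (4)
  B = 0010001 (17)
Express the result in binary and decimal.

Apply & to each column (1 only where both bits are 1):
  0000100
& 0010001
---------
  0000000

Answer: 0000000 (0)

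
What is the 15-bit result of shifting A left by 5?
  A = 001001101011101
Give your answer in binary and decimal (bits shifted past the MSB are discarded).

Shift left by 5: drop the top 5 bit(s), append 5 zero(s) on the right.
  001001101011101  ->  discard [00100], keep [1101011101], append 00000
= 110101110100000

Answer: 110101110100000 (27552)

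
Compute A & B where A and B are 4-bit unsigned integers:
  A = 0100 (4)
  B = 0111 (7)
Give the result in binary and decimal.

Apply & to each column (1 only where both bits are 1):
  0100
& 0111
------
  0100

Answer: 0100 (4)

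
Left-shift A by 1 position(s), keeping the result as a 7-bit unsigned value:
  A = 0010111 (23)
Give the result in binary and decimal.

Shift left by 1: drop the top 1 bit(s), append 1 zero(s) on the right.
  0010111  ->  discard [0], keep [010111], append 0
= 0101110

Answer: 0101110 (46)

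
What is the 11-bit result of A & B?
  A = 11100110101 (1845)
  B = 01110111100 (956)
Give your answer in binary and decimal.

Apply & to each column (1 only where both bits are 1):
  11100110101
& 01110111100
-------------
  01100110100

Answer: 01100110100 (820)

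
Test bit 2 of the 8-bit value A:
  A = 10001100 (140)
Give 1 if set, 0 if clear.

Bit 2 is the 3rd from the right.
  10001100
       ^
That bit is 1.

Answer: 1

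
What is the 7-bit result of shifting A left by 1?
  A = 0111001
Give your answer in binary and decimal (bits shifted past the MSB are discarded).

Shift left by 1: drop the top 1 bit(s), append 1 zero(s) on the right.
  0111001  ->  discard [0], keep [111001], append 0
= 1110010

Answer: 1110010 (114)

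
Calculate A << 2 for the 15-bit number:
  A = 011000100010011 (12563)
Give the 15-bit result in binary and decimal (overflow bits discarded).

Shift left by 2: drop the top 2 bit(s), append 2 zero(s) on the right.
  011000100010011  ->  discard [01], keep [1000100010011], append 00
= 100010001001100

Answer: 100010001001100 (17484)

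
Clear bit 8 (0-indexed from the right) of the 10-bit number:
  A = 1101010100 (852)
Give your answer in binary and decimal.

Mask = ~(1 << 8) = 1011111111
Bit 8 of A is 1, so AND-ing with the mask clears it to 0.
  1101010100
& 1011111111
------------
  1001010100

Answer: 1001010100 (596)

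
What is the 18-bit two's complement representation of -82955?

1. Binary of +82955:  010100010000001011
2. Invert bits:     101011101111110100
3. Add 1:           101011101111110101

Answer: 101011101111110101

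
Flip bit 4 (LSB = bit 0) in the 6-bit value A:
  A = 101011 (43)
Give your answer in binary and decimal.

Mask = 1 << 4 = 010000
Bit 4 of A is 0; XOR with the mask flips it to 1.
  101011
^ 010000
--------
  111011

Answer: 111011 (59)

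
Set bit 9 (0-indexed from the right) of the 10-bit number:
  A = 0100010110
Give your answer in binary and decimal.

Mask = 1 << 9 = 1000000000
Bit 9 of A is 0, so OR-ing with the mask flips it to 1.
  0100010110
| 1000000000
------------
  1100010110

Answer: 1100010110 (790)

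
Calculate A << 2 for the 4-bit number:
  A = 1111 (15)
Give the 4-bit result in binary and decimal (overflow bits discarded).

Shift left by 2: drop the top 2 bit(s), append 2 zero(s) on the right.
  1111  ->  discard [11], keep [11], append 00
= 1100

Answer: 1100 (12)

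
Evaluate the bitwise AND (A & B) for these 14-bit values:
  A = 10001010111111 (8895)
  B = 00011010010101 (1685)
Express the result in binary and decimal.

Apply & to each column (1 only where both bits are 1):
  10001010111111
& 00011010010101
----------------
  00001010010101

Answer: 00001010010101 (661)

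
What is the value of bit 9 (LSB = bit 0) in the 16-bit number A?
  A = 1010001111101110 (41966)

Bit 9 is the 10th from the right.
  1010001111101110
        ^
That bit is 1.

Answer: 1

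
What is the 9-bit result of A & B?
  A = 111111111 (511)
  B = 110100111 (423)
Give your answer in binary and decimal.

Apply & to each column (1 only where both bits are 1):
  111111111
& 110100111
-----------
  110100111

Answer: 110100111 (423)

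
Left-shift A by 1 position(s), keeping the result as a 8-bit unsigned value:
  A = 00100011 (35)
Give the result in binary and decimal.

Shift left by 1: drop the top 1 bit(s), append 1 zero(s) on the right.
  00100011  ->  discard [0], keep [0100011], append 0
= 01000110

Answer: 01000110 (70)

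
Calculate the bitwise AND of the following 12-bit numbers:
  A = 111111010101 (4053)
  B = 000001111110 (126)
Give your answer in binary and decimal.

Apply & to each column (1 only where both bits are 1):
  111111010101
& 000001111110
--------------
  000001010100

Answer: 000001010100 (84)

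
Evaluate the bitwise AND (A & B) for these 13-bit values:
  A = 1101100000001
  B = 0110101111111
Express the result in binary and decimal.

Apply & to each column (1 only where both bits are 1):
  1101100000001
& 0110101111111
---------------
  0100100000001

Answer: 0100100000001 (2305)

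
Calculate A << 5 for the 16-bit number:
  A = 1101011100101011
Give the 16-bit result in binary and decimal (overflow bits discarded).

Shift left by 5: drop the top 5 bit(s), append 5 zero(s) on the right.
  1101011100101011  ->  discard [11010], keep [11100101011], append 00000
= 1110010101100000

Answer: 1110010101100000 (58720)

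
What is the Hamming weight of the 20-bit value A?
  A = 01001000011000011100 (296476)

01001000011000011100
1-bits at positions (from bit 0 = LSB): 2, 3, 4, 9, 10, 15, 18
Count = 7

Answer: 7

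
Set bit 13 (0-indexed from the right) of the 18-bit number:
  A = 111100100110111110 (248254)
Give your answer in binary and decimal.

Mask = 1 << 13 = 000010000000000000
Bit 13 of A is 0, so OR-ing with the mask flips it to 1.
  111100100110111110
| 000010000000000000
--------------------
  111110100110111110

Answer: 111110100110111110 (256446)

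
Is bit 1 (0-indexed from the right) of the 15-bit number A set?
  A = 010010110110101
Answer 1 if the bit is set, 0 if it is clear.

Bit 1 is the 2nd from the right.
  010010110110101
               ^
That bit is 0.

Answer: 0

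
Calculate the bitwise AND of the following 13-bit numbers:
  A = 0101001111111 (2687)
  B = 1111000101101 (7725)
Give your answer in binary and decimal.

Apply & to each column (1 only where both bits are 1):
  0101001111111
& 1111000101101
---------------
  0101000101101

Answer: 0101000101101 (2605)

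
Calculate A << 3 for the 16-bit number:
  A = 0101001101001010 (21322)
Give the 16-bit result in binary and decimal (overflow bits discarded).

Shift left by 3: drop the top 3 bit(s), append 3 zero(s) on the right.
  0101001101001010  ->  discard [010], keep [1001101001010], append 000
= 1001101001010000

Answer: 1001101001010000 (39504)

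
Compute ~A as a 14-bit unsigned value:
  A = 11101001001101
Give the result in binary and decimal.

Flip each bit (0->1, 1->0):
  11101001001101
  00010110110010

Answer: 00010110110010 (1458)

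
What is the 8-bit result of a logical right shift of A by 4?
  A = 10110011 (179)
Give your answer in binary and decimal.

Logical shift right by 4: drop the bottom 4 bit(s), prepend 4 zero(s) on the left.
  10110011  ->  keep [1011], discard [0011], prepend 0000
= 00001011

Answer: 00001011 (11)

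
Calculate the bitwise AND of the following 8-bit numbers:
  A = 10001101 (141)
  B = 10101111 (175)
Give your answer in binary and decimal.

Apply & to each column (1 only where both bits are 1):
  10001101
& 10101111
----------
  10001101

Answer: 10001101 (141)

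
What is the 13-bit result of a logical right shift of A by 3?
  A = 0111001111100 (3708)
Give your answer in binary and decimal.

Logical shift right by 3: drop the bottom 3 bit(s), prepend 3 zero(s) on the left.
  0111001111100  ->  keep [0111001111], discard [100], prepend 000
= 0000111001111

Answer: 0000111001111 (463)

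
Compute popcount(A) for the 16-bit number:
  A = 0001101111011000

0001101111011000
1-bits at positions (from bit 0 = LSB): 3, 4, 6, 7, 8, 9, 11, 12
Count = 8

Answer: 8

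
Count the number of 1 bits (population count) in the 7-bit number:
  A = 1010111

1010111
1-bits at positions (from bit 0 = LSB): 0, 1, 2, 4, 6
Count = 5

Answer: 5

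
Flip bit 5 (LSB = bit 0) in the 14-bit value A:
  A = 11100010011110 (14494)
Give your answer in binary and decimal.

Mask = 1 << 5 = 00000000100000
Bit 5 of A is 0; XOR with the mask flips it to 1.
  11100010011110
^ 00000000100000
----------------
  11100010111110

Answer: 11100010111110 (14526)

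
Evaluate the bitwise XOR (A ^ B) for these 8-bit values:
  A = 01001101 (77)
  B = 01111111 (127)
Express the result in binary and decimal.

Apply ^ to each column (1 where bits differ):
  01001101
^ 01111111
----------
  00110010

Answer: 00110010 (50)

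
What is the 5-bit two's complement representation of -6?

1. Binary of +6:  00110
2. Invert bits:     11001
3. Add 1:           11010

Answer: 11010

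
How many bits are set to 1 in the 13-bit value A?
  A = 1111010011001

1111010011001
1-bits at positions (from bit 0 = LSB): 0, 3, 4, 7, 9, 10, 11, 12
Count = 8

Answer: 8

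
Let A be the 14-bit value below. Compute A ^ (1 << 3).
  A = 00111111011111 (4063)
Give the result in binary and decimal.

Mask = 1 << 3 = 00000000001000
Bit 3 of A is 1; XOR with the mask flips it to 0.
  00111111011111
^ 00000000001000
----------------
  00111111010111

Answer: 00111111010111 (4055)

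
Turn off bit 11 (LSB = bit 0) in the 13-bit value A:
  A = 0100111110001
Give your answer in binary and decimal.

Mask = ~(1 << 11) = 1011111111111
Bit 11 of A is 1, so AND-ing with the mask clears it to 0.
  0100111110001
& 1011111111111
---------------
  0000111110001

Answer: 0000111110001 (497)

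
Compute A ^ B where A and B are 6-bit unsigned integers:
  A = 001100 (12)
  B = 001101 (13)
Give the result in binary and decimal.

Apply ^ to each column (1 where bits differ):
  001100
^ 001101
--------
  000001

Answer: 000001 (1)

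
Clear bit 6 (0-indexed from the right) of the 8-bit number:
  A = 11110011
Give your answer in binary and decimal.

Mask = ~(1 << 6) = 10111111
Bit 6 of A is 1, so AND-ing with the mask clears it to 0.
  11110011
& 10111111
----------
  10110011

Answer: 10110011 (179)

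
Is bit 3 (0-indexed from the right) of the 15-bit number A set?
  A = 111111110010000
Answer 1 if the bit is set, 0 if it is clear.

Bit 3 is the 4th from the right.
  111111110010000
             ^
That bit is 0.

Answer: 0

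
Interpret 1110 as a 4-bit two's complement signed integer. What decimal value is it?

MSB is 1, so the value is negative. Find the magnitude:
1. Invert bits:  0001
2. Add 1:        0010  = 2
3. Apply sign:   -2

Answer: -2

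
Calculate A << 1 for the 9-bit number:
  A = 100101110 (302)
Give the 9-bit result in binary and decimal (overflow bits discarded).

Shift left by 1: drop the top 1 bit(s), append 1 zero(s) on the right.
  100101110  ->  discard [1], keep [00101110], append 0
= 001011100

Answer: 001011100 (92)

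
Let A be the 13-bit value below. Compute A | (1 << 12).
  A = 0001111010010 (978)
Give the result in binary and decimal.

Mask = 1 << 12 = 1000000000000
Bit 12 of A is 0, so OR-ing with the mask flips it to 1.
  0001111010010
| 1000000000000
---------------
  1001111010010

Answer: 1001111010010 (5074)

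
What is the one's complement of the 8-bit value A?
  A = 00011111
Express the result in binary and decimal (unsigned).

Flip each bit (0->1, 1->0):
  00011111
  11100000

Answer: 11100000 (224)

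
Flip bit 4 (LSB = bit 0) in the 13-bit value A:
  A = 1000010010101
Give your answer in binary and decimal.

Mask = 1 << 4 = 0000000010000
Bit 4 of A is 1; XOR with the mask flips it to 0.
  1000010010101
^ 0000000010000
---------------
  1000010000101

Answer: 1000010000101 (4229)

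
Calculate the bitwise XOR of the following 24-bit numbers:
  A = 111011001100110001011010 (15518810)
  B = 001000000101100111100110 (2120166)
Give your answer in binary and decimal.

Apply ^ to each column (1 where bits differ):
  111011001100110001011010
^ 001000000101100111100110
--------------------------
  110011001001010110111100

Answer: 110011001001010110111100 (13407676)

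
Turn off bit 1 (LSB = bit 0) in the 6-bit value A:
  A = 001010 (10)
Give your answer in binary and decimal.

Mask = ~(1 << 1) = 111101
Bit 1 of A is 1, so AND-ing with the mask clears it to 0.
  001010
& 111101
--------
  001000

Answer: 001000 (8)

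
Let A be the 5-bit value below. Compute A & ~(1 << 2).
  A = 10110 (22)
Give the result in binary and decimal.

Mask = ~(1 << 2) = 11011
Bit 2 of A is 1, so AND-ing with the mask clears it to 0.
  10110
& 11011
-------
  10010

Answer: 10010 (18)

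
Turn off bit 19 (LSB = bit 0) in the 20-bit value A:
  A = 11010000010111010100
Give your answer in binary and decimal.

Mask = ~(1 << 19) = 01111111111111111111
Bit 19 of A is 1, so AND-ing with the mask clears it to 0.
  11010000010111010100
& 01111111111111111111
----------------------
  01010000010111010100

Answer: 01010000010111010100 (329172)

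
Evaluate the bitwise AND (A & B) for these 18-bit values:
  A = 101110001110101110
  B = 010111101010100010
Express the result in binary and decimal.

Apply & to each column (1 only where both bits are 1):
  101110001110101110
& 010111101010100010
--------------------
  000110001010100010

Answer: 000110001010100010 (25250)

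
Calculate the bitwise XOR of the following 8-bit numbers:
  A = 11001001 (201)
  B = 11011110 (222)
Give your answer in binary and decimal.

Apply ^ to each column (1 where bits differ):
  11001001
^ 11011110
----------
  00010111

Answer: 00010111 (23)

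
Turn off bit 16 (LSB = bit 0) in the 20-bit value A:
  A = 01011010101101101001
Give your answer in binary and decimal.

Mask = ~(1 << 16) = 11101111111111111111
Bit 16 of A is 1, so AND-ing with the mask clears it to 0.
  01011010101101101001
& 11101111111111111111
----------------------
  01001010101101101001

Answer: 01001010101101101001 (306025)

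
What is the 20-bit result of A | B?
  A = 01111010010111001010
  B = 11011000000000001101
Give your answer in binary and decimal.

Apply | to each column (1 where either bit is 1):
  01111010010111001010
| 11011000000000001101
----------------------
  11111010010111001111

Answer: 11111010010111001111 (1025487)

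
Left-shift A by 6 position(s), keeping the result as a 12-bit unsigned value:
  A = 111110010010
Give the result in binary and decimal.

Shift left by 6: drop the top 6 bit(s), append 6 zero(s) on the right.
  111110010010  ->  discard [111110], keep [010010], append 000000
= 010010000000

Answer: 010010000000 (1152)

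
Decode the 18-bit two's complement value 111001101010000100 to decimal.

MSB is 1, so the value is negative. Find the magnitude:
1. Invert bits:  000110010101111011
2. Add 1:        000110010101111100  = 25980
3. Apply sign:   -25980

Answer: -25980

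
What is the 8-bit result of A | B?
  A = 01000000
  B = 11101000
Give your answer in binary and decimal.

Apply | to each column (1 where either bit is 1):
  01000000
| 11101000
----------
  11101000

Answer: 11101000 (232)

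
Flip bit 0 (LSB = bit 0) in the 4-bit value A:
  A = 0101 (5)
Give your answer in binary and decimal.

Mask = 1 << 0 = 0001
Bit 0 of A is 1; XOR with the mask flips it to 0.
  0101
^ 0001
------
  0100

Answer: 0100 (4)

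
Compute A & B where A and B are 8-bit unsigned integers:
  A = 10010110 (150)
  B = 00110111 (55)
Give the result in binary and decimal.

Apply & to each column (1 only where both bits are 1):
  10010110
& 00110111
----------
  00010110

Answer: 00010110 (22)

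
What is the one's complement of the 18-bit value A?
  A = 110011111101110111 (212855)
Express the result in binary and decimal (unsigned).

Flip each bit (0->1, 1->0):
  110011111101110111
  001100000010001000

Answer: 001100000010001000 (49288)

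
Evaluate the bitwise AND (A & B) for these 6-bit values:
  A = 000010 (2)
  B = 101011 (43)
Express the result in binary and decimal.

Apply & to each column (1 only where both bits are 1):
  000010
& 101011
--------
  000010

Answer: 000010 (2)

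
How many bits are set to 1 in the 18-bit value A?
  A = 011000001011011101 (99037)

011000001011011101
1-bits at positions (from bit 0 = LSB): 0, 2, 3, 4, 6, 7, 9, 15, 16
Count = 9

Answer: 9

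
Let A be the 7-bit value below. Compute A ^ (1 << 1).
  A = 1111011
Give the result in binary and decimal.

Mask = 1 << 1 = 0000010
Bit 1 of A is 1; XOR with the mask flips it to 0.
  1111011
^ 0000010
---------
  1111001

Answer: 1111001 (121)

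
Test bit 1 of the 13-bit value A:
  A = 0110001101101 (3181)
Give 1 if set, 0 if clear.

Bit 1 is the 2nd from the right.
  0110001101101
             ^
That bit is 0.

Answer: 0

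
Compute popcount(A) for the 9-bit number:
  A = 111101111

111101111
1-bits at positions (from bit 0 = LSB): 0, 1, 2, 3, 5, 6, 7, 8
Count = 8

Answer: 8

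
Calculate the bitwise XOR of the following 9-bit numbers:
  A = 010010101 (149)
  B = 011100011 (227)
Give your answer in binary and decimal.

Apply ^ to each column (1 where bits differ):
  010010101
^ 011100011
-----------
  001110110

Answer: 001110110 (118)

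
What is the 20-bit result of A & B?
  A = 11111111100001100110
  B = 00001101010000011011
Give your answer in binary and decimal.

Apply & to each column (1 only where both bits are 1):
  11111111100001100110
& 00001101010000011011
----------------------
  00001101000000000010

Answer: 00001101000000000010 (53250)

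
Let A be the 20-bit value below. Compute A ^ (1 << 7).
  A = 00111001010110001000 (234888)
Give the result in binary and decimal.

Mask = 1 << 7 = 00000000000010000000
Bit 7 of A is 1; XOR with the mask flips it to 0.
  00111001010110001000
^ 00000000000010000000
----------------------
  00111001010100001000

Answer: 00111001010100001000 (234760)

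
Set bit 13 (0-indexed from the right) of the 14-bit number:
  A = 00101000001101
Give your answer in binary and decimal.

Mask = 1 << 13 = 10000000000000
Bit 13 of A is 0, so OR-ing with the mask flips it to 1.
  00101000001101
| 10000000000000
----------------
  10101000001101

Answer: 10101000001101 (10765)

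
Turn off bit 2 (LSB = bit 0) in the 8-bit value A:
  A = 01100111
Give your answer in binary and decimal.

Mask = ~(1 << 2) = 11111011
Bit 2 of A is 1, so AND-ing with the mask clears it to 0.
  01100111
& 11111011
----------
  01100011

Answer: 01100011 (99)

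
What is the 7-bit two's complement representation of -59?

1. Binary of +59:  0111011
2. Invert bits:     1000100
3. Add 1:           1000101

Answer: 1000101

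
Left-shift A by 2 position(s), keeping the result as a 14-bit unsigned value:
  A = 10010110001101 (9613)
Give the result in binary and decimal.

Shift left by 2: drop the top 2 bit(s), append 2 zero(s) on the right.
  10010110001101  ->  discard [10], keep [010110001101], append 00
= 01011000110100

Answer: 01011000110100 (5684)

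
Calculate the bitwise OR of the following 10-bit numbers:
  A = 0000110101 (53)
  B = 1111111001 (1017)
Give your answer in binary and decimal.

Apply | to each column (1 where either bit is 1):
  0000110101
| 1111111001
------------
  1111111101

Answer: 1111111101 (1021)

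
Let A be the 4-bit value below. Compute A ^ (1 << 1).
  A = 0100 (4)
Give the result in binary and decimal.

Mask = 1 << 1 = 0010
Bit 1 of A is 0; XOR with the mask flips it to 1.
  0100
^ 0010
------
  0110

Answer: 0110 (6)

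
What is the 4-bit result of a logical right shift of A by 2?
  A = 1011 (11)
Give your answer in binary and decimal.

Logical shift right by 2: drop the bottom 2 bit(s), prepend 2 zero(s) on the left.
  1011  ->  keep [10], discard [11], prepend 00
= 0010

Answer: 0010 (2)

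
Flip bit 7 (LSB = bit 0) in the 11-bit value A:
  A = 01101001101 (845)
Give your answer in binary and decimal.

Mask = 1 << 7 = 00010000000
Bit 7 of A is 0; XOR with the mask flips it to 1.
  01101001101
^ 00010000000
-------------
  01111001101

Answer: 01111001101 (973)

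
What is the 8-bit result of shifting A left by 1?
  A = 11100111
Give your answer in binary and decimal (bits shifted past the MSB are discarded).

Shift left by 1: drop the top 1 bit(s), append 1 zero(s) on the right.
  11100111  ->  discard [1], keep [1100111], append 0
= 11001110

Answer: 11001110 (206)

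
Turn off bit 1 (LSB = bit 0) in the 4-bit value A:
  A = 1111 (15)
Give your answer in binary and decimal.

Mask = ~(1 << 1) = 1101
Bit 1 of A is 1, so AND-ing with the mask clears it to 0.
  1111
& 1101
------
  1101

Answer: 1101 (13)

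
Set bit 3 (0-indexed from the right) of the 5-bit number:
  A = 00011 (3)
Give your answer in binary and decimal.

Mask = 1 << 3 = 01000
Bit 3 of A is 0, so OR-ing with the mask flips it to 1.
  00011
| 01000
-------
  01011

Answer: 01011 (11)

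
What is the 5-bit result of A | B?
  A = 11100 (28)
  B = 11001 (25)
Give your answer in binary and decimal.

Apply | to each column (1 where either bit is 1):
  11100
| 11001
-------
  11101

Answer: 11101 (29)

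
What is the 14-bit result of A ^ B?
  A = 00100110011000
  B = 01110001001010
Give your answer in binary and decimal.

Apply ^ to each column (1 where bits differ):
  00100110011000
^ 01110001001010
----------------
  01010111010010

Answer: 01010111010010 (5586)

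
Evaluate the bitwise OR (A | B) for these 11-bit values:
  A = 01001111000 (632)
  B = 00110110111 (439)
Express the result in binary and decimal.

Apply | to each column (1 where either bit is 1):
  01001111000
| 00110110111
-------------
  01111111111

Answer: 01111111111 (1023)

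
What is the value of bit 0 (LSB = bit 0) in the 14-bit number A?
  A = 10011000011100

Bit 0 is the 1st from the right.
  10011000011100
               ^
That bit is 0.

Answer: 0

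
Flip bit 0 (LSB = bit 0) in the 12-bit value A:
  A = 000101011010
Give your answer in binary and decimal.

Mask = 1 << 0 = 000000000001
Bit 0 of A is 0; XOR with the mask flips it to 1.
  000101011010
^ 000000000001
--------------
  000101011011

Answer: 000101011011 (347)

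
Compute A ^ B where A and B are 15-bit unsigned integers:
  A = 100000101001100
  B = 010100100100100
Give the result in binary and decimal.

Apply ^ to each column (1 where bits differ):
  100000101001100
^ 010100100100100
-----------------
  110100001101000

Answer: 110100001101000 (26728)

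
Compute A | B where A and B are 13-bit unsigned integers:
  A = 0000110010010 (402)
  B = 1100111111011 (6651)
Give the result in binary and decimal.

Apply | to each column (1 where either bit is 1):
  0000110010010
| 1100111111011
---------------
  1100111111011

Answer: 1100111111011 (6651)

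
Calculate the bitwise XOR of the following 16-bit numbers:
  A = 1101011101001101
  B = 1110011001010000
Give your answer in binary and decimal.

Apply ^ to each column (1 where bits differ):
  1101011101001101
^ 1110011001010000
------------------
  0011000100011101

Answer: 0011000100011101 (12573)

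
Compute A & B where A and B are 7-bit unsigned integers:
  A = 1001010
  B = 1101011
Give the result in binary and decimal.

Apply & to each column (1 only where both bits are 1):
  1001010
& 1101011
---------
  1001010

Answer: 1001010 (74)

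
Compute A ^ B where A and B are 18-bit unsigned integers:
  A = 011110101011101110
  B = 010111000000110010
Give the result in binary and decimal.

Apply ^ to each column (1 where bits differ):
  011110101011101110
^ 010111000000110010
--------------------
  001001101011011100

Answer: 001001101011011100 (39644)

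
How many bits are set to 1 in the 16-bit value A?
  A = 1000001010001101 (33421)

1000001010001101
1-bits at positions (from bit 0 = LSB): 0, 2, 3, 7, 9, 15
Count = 6

Answer: 6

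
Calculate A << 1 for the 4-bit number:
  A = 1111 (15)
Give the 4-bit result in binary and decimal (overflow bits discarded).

Shift left by 1: drop the top 1 bit(s), append 1 zero(s) on the right.
  1111  ->  discard [1], keep [111], append 0
= 1110

Answer: 1110 (14)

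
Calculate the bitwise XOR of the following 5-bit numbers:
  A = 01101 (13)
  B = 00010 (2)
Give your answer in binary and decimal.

Apply ^ to each column (1 where bits differ):
  01101
^ 00010
-------
  01111

Answer: 01111 (15)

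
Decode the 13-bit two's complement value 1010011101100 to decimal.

MSB is 1, so the value is negative. Find the magnitude:
1. Invert bits:  0101100010011
2. Add 1:        0101100010100  = 2836
3. Apply sign:   -2836

Answer: -2836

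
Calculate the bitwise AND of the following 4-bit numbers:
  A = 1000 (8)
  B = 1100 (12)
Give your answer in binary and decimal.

Apply & to each column (1 only where both bits are 1):
  1000
& 1100
------
  1000

Answer: 1000 (8)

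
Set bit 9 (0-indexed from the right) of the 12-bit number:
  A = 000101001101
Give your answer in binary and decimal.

Mask = 1 << 9 = 001000000000
Bit 9 of A is 0, so OR-ing with the mask flips it to 1.
  000101001101
| 001000000000
--------------
  001101001101

Answer: 001101001101 (845)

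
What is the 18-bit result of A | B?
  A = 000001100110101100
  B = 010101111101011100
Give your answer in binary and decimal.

Apply | to each column (1 where either bit is 1):
  000001100110101100
| 010101111101011100
--------------------
  010101111111111100

Answer: 010101111111111100 (90108)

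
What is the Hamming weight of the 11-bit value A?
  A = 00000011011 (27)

00000011011
1-bits at positions (from bit 0 = LSB): 0, 1, 3, 4
Count = 4

Answer: 4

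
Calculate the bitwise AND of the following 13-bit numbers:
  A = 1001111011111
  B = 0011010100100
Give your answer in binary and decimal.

Apply & to each column (1 only where both bits are 1):
  1001111011111
& 0011010100100
---------------
  0001010000100

Answer: 0001010000100 (644)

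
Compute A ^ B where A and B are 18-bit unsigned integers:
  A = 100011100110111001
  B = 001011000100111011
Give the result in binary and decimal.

Apply ^ to each column (1 where bits differ):
  100011100110111001
^ 001011000100111011
--------------------
  101000100010000010

Answer: 101000100010000010 (166018)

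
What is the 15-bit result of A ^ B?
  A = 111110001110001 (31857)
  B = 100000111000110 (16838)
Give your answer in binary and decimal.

Apply ^ to each column (1 where bits differ):
  111110001110001
^ 100000111000110
-----------------
  011110110110111

Answer: 011110110110111 (15799)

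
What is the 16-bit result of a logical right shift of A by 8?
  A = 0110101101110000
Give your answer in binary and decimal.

Logical shift right by 8: drop the bottom 8 bit(s), prepend 8 zero(s) on the left.
  0110101101110000  ->  keep [01101011], discard [01110000], prepend 00000000
= 0000000001101011

Answer: 0000000001101011 (107)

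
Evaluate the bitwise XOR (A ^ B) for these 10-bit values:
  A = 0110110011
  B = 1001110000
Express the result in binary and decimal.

Apply ^ to each column (1 where bits differ):
  0110110011
^ 1001110000
------------
  1111000011

Answer: 1111000011 (963)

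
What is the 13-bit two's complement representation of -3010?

1. Binary of +3010:  0101111000010
2. Invert bits:     1010000111101
3. Add 1:           1010000111110

Answer: 1010000111110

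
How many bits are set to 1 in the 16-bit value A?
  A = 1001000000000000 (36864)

1001000000000000
1-bits at positions (from bit 0 = LSB): 12, 15
Count = 2

Answer: 2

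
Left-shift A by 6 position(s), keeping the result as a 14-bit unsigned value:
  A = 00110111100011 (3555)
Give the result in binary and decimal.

Shift left by 6: drop the top 6 bit(s), append 6 zero(s) on the right.
  00110111100011  ->  discard [001101], keep [11100011], append 000000
= 11100011000000

Answer: 11100011000000 (14528)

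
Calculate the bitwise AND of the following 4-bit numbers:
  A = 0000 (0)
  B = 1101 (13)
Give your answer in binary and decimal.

Apply & to each column (1 only where both bits are 1):
  0000
& 1101
------
  0000

Answer: 0000 (0)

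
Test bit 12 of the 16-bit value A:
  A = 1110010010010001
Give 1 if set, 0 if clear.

Bit 12 is the 13th from the right.
  1110010010010001
     ^
That bit is 0.

Answer: 0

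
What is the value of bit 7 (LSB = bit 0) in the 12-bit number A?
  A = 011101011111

Bit 7 is the 8th from the right.
  011101011111
      ^
That bit is 0.

Answer: 0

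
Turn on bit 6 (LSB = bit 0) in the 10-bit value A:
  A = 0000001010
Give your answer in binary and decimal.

Mask = 1 << 6 = 0001000000
Bit 6 of A is 0, so OR-ing with the mask flips it to 1.
  0000001010
| 0001000000
------------
  0001001010

Answer: 0001001010 (74)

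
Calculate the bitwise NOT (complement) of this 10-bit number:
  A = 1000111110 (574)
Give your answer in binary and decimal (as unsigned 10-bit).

Flip each bit (0->1, 1->0):
  1000111110
  0111000001

Answer: 0111000001 (449)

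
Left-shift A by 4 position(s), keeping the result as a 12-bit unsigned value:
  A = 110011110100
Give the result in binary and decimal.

Shift left by 4: drop the top 4 bit(s), append 4 zero(s) on the right.
  110011110100  ->  discard [1100], keep [11110100], append 0000
= 111101000000

Answer: 111101000000 (3904)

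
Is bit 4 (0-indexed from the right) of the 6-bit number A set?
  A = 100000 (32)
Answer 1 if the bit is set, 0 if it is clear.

Bit 4 is the 5th from the right.
  100000
   ^
That bit is 0.

Answer: 0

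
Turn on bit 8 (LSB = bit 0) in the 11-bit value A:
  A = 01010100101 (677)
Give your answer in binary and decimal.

Mask = 1 << 8 = 00100000000
Bit 8 of A is 0, so OR-ing with the mask flips it to 1.
  01010100101
| 00100000000
-------------
  01110100101

Answer: 01110100101 (933)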